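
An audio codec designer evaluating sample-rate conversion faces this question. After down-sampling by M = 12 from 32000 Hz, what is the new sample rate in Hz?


Decimation reduces the sample rate:
fs_out = fs_in / M
       = 32000 / 12
       = 2666.6667 Hz

2666.6667 Hz


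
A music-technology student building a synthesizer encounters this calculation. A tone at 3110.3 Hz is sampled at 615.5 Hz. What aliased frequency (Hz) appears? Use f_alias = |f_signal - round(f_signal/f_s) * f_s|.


Compute the nearest integer multiple of fs to the signal:
n = round(3110.3 / 615.5) = 5
f_alias = |3110.3 - 5 * 615.5|
        = |3110.3 - 3077.5|
        = 32.8 Hz

32.8


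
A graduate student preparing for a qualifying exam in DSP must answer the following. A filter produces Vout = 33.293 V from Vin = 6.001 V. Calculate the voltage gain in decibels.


Voltage gain in dB:
G = 20 * log10(Vout / Vin)
  = 20 * log10(33.293 / 6.001)
  = 20 * log10(5.547909)
  = 20 * 0.744129
  = 14.88 dB

14.88 dB


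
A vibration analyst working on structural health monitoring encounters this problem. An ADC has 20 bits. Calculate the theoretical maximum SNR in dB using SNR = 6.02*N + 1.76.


Theoretical SNR for a full-scale sinusoid:
SNR = 6.02 * N + 1.76
    = 6.02 * 20 + 1.76
    = 120.4 + 1.76
    = 122.16 dB

122.16 dB


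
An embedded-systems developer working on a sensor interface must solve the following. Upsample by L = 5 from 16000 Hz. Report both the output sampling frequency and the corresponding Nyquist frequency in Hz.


Step 1 — output sample rate after interpolation by L:
fs_out = L * fs_in = 5 * 16000 = 80000 Hz

Step 2 — Nyquist frequency of the output stream:
f_Nyq = fs_out / 2 = 80000 / 2 = 40000.0 Hz

fs_out = 80000 Hz; f_Nyquist = 40000.0 Hz


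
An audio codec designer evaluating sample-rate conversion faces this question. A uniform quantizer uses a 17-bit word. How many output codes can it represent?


Number of quantization levels = 2^N
= 2^17
= 131072

131072


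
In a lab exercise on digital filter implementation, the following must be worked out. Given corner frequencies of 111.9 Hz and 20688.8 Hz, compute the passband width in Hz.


Bandwidth is the difference of -3dB frequencies:
BW = f_high - f_low
   = 20688.8 - 111.9
   = 20576.9 Hz

20576.9 Hz


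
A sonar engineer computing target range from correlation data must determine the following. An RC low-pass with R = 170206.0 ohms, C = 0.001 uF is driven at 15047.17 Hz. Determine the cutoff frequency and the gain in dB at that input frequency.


Step 1 — cutoff frequency:
fc = 1 / (2*pi*R*C)
C = 0.001 uF = 1e-09 F
fc = 1 / (2*pi*170206.0*1e-09)
   = 935.072 Hz

Step 2 — magnitude at f = 15047.17 Hz:
|H(f)| = 1 / sqrt(1 + (f/fc)^2)
f/fc = 15047.17 / 935.072 = 16.091991
|H| = 1 / sqrt(1 + 258.952174) = 0.0620231
|H|_dB = 20*log10(0.0620231) = -24.15 dB

fc = 935.072 Hz; |H(15047.17 Hz)| = -24.15 dB


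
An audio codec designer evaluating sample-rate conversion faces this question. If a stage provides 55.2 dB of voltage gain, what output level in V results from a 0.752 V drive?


Output voltage from dB gain:
V_out = V_in * 10^(gain_dB / 20)
      = 0.752 * 10^(55.2 / 20)
      = 0.752 * 575.439937
      = 432.7308 V

432.7308 V


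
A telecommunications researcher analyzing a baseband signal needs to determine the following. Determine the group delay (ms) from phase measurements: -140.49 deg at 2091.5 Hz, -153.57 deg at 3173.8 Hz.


Group delay from phase difference:
tau = -d(phi)/d(omega)
d(phi) = -13.08 deg = -0.228289 rad
d(omega) = 2*pi*(3173.8 - 2091.5) = 6800.2915 rad/s
tau = -(-0.228289) / 6800.2915
    = 0.0336 ms

0.0336 ms


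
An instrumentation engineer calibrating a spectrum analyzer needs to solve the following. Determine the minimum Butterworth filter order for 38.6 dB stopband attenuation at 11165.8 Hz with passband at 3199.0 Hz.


Butterworth filter order formula:
n = log10(10^(A/10) - 1) / (2 * log10(f_stop/f_pass))
10^(38.6/10) - 1 = 7243.3596
f_stop/f_pass = 11165.8 / 3199.0 = 3.4904
n = 3.5551 -> ceil = 4

4


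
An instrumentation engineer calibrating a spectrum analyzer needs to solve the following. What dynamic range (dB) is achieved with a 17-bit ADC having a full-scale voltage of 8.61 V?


Dynamic range from full-scale to LSB:
V_min = V_max / 2^bits = 8.61 / 2^17
DR = 20 * log10(V_max / V_min)
   = 20 * log10(2^17)
   = 20 * 17 * log10(2)
   = 102.35 dB

102.35 dB


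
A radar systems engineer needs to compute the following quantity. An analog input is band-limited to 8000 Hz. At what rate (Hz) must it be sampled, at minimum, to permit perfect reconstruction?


The Nyquist rate is twice the maximum frequency component.
fs_min = 2 * fmax
      = 2 * 8000
      = 16000 Hz

16000


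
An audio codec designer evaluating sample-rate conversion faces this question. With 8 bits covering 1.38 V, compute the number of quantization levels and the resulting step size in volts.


Step 1 — number of quantization levels:
L = 2^N = 2^8 = 256

Step 2 — LSB step size:
delta = Vfs / L
      = 1.38 / 256
      = 0.00539062 V

Levels = 256; step size = 0.00539062 V


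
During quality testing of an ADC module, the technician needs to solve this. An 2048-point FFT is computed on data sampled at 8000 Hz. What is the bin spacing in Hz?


DFT frequency resolution:
df = fs / N
   = 8000 / 2048
   = 3.9062 Hz

3.9062 Hz


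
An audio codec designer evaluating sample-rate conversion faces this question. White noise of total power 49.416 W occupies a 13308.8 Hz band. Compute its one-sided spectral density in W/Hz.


Power spectral density:
PSD = P / BW
    = 49.416 / 13308.8
    = 0.00371303 W/Hz

0.00371303 W/Hz


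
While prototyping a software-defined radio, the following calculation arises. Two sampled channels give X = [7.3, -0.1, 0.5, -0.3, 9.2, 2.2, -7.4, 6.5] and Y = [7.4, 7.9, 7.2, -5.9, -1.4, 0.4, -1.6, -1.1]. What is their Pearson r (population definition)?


Pearson correlation coefficient (population):
r = cov(X,Y) / (std(X) * std(Y))
Mean X = 2.2375, Mean Y = 1.6125
Cov(X,Y) = 2.803281
Std(X) = 5.000984, Std(Y) = 4.859382
r = 0.1154

0.1154


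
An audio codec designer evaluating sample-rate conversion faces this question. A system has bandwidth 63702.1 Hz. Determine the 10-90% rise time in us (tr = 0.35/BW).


Rise time from bandwidth relationship:
tr = 0.35 / BW
   = 0.35 / 63702.1
   = 5.494324363e-06 s
   = 5.4943 us

5.4943 us


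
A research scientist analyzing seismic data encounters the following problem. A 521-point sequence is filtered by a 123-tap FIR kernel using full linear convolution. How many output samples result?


Linear convolution output length:
L = N + M - 1
  = 521 + 123 - 1
  = 643 samples

643


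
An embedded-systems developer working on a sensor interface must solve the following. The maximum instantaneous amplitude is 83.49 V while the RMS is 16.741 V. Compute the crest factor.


Crest factor is the ratio of peak to RMS:
CF = V_peak / V_rms
   = 83.49 / 16.741
   = 4.9872

4.9872


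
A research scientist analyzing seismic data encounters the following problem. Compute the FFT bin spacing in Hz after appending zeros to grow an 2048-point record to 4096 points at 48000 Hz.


Frequency resolution after zero-padding:
N_padded = 2048 * 2 = 4096
df = fs / N_padded
   = 48000 / 4096
   = 11.7188 Hz

11.7188 Hz


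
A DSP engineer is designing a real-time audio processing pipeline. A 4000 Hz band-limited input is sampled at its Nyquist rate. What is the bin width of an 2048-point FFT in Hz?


Step 1 — Nyquist sampling rate:
fs = 2 * fmax = 2 * 4000 = 8000 Hz

Step 2 — DFT bin spacing:
df = fs / N = 8000 / 2048 = 3.9062 Hz

3.9062 Hz


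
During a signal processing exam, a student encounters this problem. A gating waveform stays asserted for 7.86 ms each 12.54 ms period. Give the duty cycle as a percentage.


Duty cycle as a percentage:
DC = (t_on / T) * 100
   = (7.86 / 12.54) * 100
   = 0.626794 * 100
   = 62.68 %

62.68 %


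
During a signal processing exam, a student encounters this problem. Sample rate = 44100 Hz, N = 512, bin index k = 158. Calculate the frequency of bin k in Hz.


Frequency of DFT bin k:
f_k = k * fs / N
    = 158 * 44100 / 512
    = 6967800 / 512
    = 13608.984 Hz

13608.984 Hz


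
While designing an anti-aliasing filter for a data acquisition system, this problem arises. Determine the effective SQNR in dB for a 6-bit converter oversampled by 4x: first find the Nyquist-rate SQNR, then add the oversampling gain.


Step 1 — baseline SQNR at Nyquist:
SQNR_base = 6.02*N + 1.76
          = 6.02*6 + 1.76
          = 37.88 dB

Step 2 — oversampling processing gain:
G = 10*log10(OSR) = 10*log10(4) = 6.02 dB

Step 3 — total:
SQNR_total = 37.88 + 6.02 = 43.9 dB

Base SQNR = 37.88 dB; oversampled SQNR = 43.9 dB


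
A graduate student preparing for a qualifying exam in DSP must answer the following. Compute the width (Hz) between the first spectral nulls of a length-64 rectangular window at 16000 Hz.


Main lobe width for a rectangular window:
Width = 2 * fs / N
      = 2 * 16000 / 64
      = 32000 / 64
      = 500.0 Hz

500.0 Hz


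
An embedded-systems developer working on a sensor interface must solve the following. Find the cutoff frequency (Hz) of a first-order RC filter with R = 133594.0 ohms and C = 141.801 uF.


Cutoff frequency of a first-order RC filter:
fc = 1 / (2 * pi * R * C)
C = 141.801 uF = 0.000141801 F
fc = 1 / (2 * pi * 133594.0 * 0.000141801)
   = 1 / 119.02717204996
   = 0.008401 Hz

0.008401 Hz


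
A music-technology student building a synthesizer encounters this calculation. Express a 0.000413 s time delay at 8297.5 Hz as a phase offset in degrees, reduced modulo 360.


Phase shift from frequency and time delay:
phi = 360 * f * t_delay
    = 360 * 8297.5 * 0.000413
    = 1233.67 degrees
    mod 360 = 153.67 degrees

153.67 degrees


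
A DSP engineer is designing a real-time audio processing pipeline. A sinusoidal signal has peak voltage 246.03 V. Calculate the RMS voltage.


RMS voltage for a sinusoidal waveform:
V_rms = V_peak / sqrt(2)
      = 246.03 / 1.414214
      = 173.969 V

173.969 V


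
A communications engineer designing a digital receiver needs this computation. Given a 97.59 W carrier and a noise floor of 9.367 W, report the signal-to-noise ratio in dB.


SNR in decibels:
SNR = 10 * log10(Ps / Pn)
    = 10 * log10(97.59 / 9.367)
    = 10 * log10(10.4185)
    = 10 * 1.0178
    = 10.18 dB

10.18 dB


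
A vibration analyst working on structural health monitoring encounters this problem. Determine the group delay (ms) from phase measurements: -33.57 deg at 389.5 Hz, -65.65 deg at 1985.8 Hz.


Group delay from phase difference:
tau = -d(phi)/d(omega)
d(phi) = -32.08 deg = -0.559902 rad
d(omega) = 2*pi*(1985.8 - 389.5) = 10029.8487 rad/s
tau = -(-0.559902) / 10029.8487
    = 0.0558 ms

0.0558 ms


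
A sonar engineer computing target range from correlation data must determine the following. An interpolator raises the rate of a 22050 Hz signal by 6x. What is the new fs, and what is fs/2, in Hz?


Step 1 — output sample rate after interpolation by L:
fs_out = L * fs_in = 6 * 22050 = 132300 Hz

Step 2 — Nyquist frequency of the output stream:
f_Nyq = fs_out / 2 = 132300 / 2 = 66150.0 Hz

fs_out = 132300 Hz; f_Nyquist = 66150.0 Hz


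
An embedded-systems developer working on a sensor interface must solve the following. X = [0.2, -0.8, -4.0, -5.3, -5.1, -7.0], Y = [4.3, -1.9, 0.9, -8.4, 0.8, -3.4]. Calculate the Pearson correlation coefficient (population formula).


Pearson correlation coefficient (population):
r = cov(X,Y) / (std(X) * std(Y))
Mean X = -3.6667, Mean Y = -1.2833
Cov(X,Y) = 5.797778
Std(X) = 2.553211, Std(Y) = 3.995588
r = 0.5683

0.5683


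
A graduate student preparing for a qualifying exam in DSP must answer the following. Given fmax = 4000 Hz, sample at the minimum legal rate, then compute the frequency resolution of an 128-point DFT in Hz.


Step 1 — Nyquist sampling rate:
fs = 2 * fmax = 2 * 4000 = 8000 Hz

Step 2 — DFT bin spacing:
df = fs / N = 8000 / 128 = 62.5 Hz

62.5 Hz


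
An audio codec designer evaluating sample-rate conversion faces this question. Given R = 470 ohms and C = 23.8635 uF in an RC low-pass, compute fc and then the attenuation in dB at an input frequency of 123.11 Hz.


Step 1 — cutoff frequency:
fc = 1 / (2*pi*R*C)
C = 23.8635 uF = 2.38635e-05 F
fc = 1 / (2*pi*470*2.38635e-05)
   = 14.1902 Hz

Step 2 — magnitude at f = 123.11 Hz:
|H(f)| = 1 / sqrt(1 + (f/fc)^2)
f/fc = 123.11 / 14.1902 = 8.675706
|H| = 1 / sqrt(1 + 75.267875) = 0.1145062
|H|_dB = 20*log10(0.1145062) = -18.82 dB

fc = 14.1902 Hz; |H(123.11 Hz)| = -18.82 dB


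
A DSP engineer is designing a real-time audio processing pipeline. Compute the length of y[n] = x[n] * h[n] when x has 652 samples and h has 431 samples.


Linear convolution output length:
L = N + M - 1
  = 652 + 431 - 1
  = 1082 samples

1082


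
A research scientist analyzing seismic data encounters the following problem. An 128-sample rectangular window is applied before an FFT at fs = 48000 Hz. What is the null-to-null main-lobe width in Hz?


Main lobe width for a rectangular window:
Width = 2 * fs / N
      = 2 * 48000 / 128
      = 96000 / 128
      = 750.0 Hz

750.0 Hz


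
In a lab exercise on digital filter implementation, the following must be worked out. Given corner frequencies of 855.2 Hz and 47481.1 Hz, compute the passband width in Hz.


Bandwidth is the difference of -3dB frequencies:
BW = f_high - f_low
   = 47481.1 - 855.2
   = 46625.9 Hz

46625.9 Hz


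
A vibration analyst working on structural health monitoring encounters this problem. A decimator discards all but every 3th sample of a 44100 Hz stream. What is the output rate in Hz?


Decimation reduces the sample rate:
fs_out = fs_in / M
       = 44100 / 3
       = 14700.0 Hz

14700.0 Hz


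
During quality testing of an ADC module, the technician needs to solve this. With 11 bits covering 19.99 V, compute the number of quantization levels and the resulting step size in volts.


Step 1 — number of quantization levels:
L = 2^N = 2^11 = 2048

Step 2 — LSB step size:
delta = Vfs / L
      = 19.99 / 2048
      = 0.00976074 V

Levels = 2048; step size = 0.00976074 V


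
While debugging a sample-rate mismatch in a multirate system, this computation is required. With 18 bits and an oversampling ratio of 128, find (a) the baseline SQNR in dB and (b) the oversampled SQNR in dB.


Step 1 — baseline SQNR at Nyquist:
SQNR_base = 6.02*N + 1.76
          = 6.02*18 + 1.76
          = 110.12 dB

Step 2 — oversampling processing gain:
G = 10*log10(OSR) = 10*log10(128) = 21.07 dB

Step 3 — total:
SQNR_total = 110.12 + 21.07 = 131.19 dB

Base SQNR = 110.12 dB; oversampled SQNR = 131.19 dB


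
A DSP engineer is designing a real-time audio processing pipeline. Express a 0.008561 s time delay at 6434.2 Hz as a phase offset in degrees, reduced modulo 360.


Phase shift from frequency and time delay:
phi = 360 * f * t_delay
    = 360 * 6434.2 * 0.008561
    = 19829.95 degrees
    mod 360 = 29.95 degrees

29.95 degrees


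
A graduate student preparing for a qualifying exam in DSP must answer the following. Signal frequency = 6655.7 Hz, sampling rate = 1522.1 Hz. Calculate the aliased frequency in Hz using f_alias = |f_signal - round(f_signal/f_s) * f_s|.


Compute the nearest integer multiple of fs to the signal:
n = round(6655.7 / 1522.1) = 4
f_alias = |6655.7 - 4 * 1522.1|
        = |6655.7 - 6088.4|
        = 567.3 Hz

567.3


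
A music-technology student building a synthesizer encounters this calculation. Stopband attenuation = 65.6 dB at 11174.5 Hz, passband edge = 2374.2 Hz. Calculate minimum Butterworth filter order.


Butterworth filter order formula:
n = log10(10^(A/10) - 1) / (2 * log10(f_stop/f_pass))
10^(65.6/10) - 1 = 3630779.5477
f_stop/f_pass = 11174.5 / 2374.2 = 4.7066
n = 4.8758 -> ceil = 5

5


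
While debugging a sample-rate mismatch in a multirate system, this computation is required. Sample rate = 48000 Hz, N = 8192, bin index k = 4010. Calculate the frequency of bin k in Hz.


Frequency of DFT bin k:
f_k = k * fs / N
    = 4010 * 48000 / 8192
    = 192480000 / 8192
    = 23496.094 Hz

23496.094 Hz


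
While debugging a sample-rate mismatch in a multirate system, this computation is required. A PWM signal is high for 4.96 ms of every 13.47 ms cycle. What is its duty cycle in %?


Duty cycle as a percentage:
DC = (t_on / T) * 100
   = (4.96 / 13.47) * 100
   = 0.368226 * 100
   = 36.82 %

36.82 %


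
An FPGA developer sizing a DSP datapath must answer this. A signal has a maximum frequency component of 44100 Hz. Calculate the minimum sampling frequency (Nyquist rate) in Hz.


The Nyquist rate is twice the maximum frequency component.
fs_min = 2 * fmax
      = 2 * 44100
      = 88200 Hz

88200


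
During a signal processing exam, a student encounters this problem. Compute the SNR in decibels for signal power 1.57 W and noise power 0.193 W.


SNR in decibels:
SNR = 10 * log10(Ps / Pn)
    = 10 * log10(1.57 / 0.193)
    = 10 * log10(8.1347)
    = 10 * 0.9103
    = 9.1 dB

9.1 dB


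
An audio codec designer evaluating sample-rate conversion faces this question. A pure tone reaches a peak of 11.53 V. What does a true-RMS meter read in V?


RMS voltage for a sinusoidal waveform:
V_rms = V_peak / sqrt(2)
      = 11.53 / 1.414214
      = 8.153 V

8.153 V


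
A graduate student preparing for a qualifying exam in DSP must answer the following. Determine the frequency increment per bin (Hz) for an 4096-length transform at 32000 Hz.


DFT frequency resolution:
df = fs / N
   = 32000 / 4096
   = 7.8125 Hz

7.8125 Hz


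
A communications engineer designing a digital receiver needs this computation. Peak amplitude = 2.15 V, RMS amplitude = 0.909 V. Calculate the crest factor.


Crest factor is the ratio of peak to RMS:
CF = V_peak / V_rms
   = 2.15 / 0.909
   = 2.3652

2.3652


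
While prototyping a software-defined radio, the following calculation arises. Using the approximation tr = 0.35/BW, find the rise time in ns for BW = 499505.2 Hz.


Rise time from bandwidth relationship:
tr = 0.35 / BW
   = 0.35 / 499505.2
   = 7.006934062e-07 s
   = 700.6934 ns

700.6934 ns


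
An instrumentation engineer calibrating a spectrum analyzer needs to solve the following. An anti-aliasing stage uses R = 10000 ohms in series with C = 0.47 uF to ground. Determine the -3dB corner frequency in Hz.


Cutoff frequency of a first-order RC filter:
fc = 1 / (2 * pi * R * C)
C = 0.47 uF = 4.7e-07 F
fc = 1 / (2 * pi * 10000 * 4.7e-07)
   = 1 / 0.029530970943744
   = 33.862754 Hz

33.862754 Hz


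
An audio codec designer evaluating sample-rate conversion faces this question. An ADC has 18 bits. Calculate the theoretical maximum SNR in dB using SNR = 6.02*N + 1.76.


Theoretical SNR for a full-scale sinusoid:
SNR = 6.02 * N + 1.76
    = 6.02 * 18 + 1.76
    = 108.36 + 1.76
    = 110.12 dB

110.12 dB


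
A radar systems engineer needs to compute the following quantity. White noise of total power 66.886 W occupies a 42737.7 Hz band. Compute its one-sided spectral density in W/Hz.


Power spectral density:
PSD = P / BW
    = 66.886 / 42737.7
    = 0.00156504 W/Hz

0.00156504 W/Hz


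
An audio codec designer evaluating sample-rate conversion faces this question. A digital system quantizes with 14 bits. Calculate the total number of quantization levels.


Number of quantization levels = 2^N
= 2^14
= 16384

16384


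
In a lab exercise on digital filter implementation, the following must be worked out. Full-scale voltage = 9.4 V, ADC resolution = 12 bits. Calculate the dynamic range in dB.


Dynamic range from full-scale to LSB:
V_min = V_max / 2^bits = 9.4 / 2^12
DR = 20 * log10(V_max / V_min)
   = 20 * log10(2^12)
   = 20 * 12 * log10(2)
   = 72.25 dB

72.25 dB


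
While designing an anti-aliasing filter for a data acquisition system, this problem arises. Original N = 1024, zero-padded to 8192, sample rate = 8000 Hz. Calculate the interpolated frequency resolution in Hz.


Frequency resolution after zero-padding:
N_padded = 1024 * 8 = 8192
df = fs / N_padded
   = 8000 / 8192
   = 0.9766 Hz

0.9766 Hz


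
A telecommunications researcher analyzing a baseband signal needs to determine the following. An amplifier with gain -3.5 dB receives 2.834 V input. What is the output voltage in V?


Output voltage from dB gain:
V_out = V_in * 10^(gain_dB / 20)
      = 2.834 * 10^(-3.5 / 20)
      = 2.834 * 0.668344
      = 1.8941 V

1.8941 V


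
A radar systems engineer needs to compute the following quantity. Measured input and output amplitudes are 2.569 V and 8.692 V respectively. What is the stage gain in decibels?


Voltage gain in dB:
G = 20 * log10(Vout / Vin)
  = 20 * log10(8.692 / 2.569)
  = 20 * log10(3.383418)
  = 20 * 0.529356
  = 10.59 dB

10.59 dB


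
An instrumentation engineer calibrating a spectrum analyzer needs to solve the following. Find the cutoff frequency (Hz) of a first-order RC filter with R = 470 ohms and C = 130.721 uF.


Cutoff frequency of a first-order RC filter:
fc = 1 / (2 * pi * R * C)
C = 130.721 uF = 0.000130721 F
fc = 1 / (2 * pi * 470 * 0.000130721)
   = 1 / 0.38603180527372
   = 2.59046 Hz

2.59046 Hz


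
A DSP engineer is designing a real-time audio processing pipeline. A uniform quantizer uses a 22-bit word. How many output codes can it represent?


Number of quantization levels = 2^N
= 2^22
= 4194304

4194304


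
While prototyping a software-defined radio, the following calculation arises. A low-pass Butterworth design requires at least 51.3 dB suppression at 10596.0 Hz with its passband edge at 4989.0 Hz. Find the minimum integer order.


Butterworth filter order formula:
n = log10(10^(A/10) - 1) / (2 * log10(f_stop/f_pass))
10^(51.3/10) - 1 = 134895.2883
f_stop/f_pass = 10596.0 / 4989.0 = 2.1239
n = 7.841 -> ceil = 8

8


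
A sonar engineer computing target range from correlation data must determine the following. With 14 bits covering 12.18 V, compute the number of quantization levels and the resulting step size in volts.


Step 1 — number of quantization levels:
L = 2^N = 2^14 = 16384

Step 2 — LSB step size:
delta = Vfs / L
      = 12.18 / 16384
      = 0.00074341 V

Levels = 16384; step size = 0.00074341 V


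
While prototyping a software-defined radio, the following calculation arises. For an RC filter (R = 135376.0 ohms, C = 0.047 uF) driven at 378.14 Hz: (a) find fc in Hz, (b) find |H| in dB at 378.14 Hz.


Step 1 — cutoff frequency:
fc = 1 / (2*pi*R*C)
C = 0.047 uF = 4.7e-08 F
fc = 1 / (2*pi*135376.0*4.7e-08)
   = 25.0139 Hz

Step 2 — magnitude at f = 378.14 Hz:
|H(f)| = 1 / sqrt(1 + (f/fc)^2)
f/fc = 378.14 / 25.0139 = 15.117195
|H| = 1 / sqrt(1 + 228.529585) = 0.0660056
|H|_dB = 20*log10(0.0660056) = -23.61 dB

fc = 25.0139 Hz; |H(378.14 Hz)| = -23.61 dB


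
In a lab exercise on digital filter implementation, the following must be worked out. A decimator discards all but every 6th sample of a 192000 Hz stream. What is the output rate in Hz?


Decimation reduces the sample rate:
fs_out = fs_in / M
       = 192000 / 6
       = 32000.0 Hz

32000.0 Hz


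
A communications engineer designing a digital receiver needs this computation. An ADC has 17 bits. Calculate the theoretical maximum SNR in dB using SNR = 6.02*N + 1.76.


Theoretical SNR for a full-scale sinusoid:
SNR = 6.02 * N + 1.76
    = 6.02 * 17 + 1.76
    = 102.34 + 1.76
    = 104.1 dB

104.1 dB


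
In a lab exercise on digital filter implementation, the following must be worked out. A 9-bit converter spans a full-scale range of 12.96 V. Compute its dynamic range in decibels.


Dynamic range from full-scale to LSB:
V_min = V_max / 2^bits = 12.96 / 2^9
DR = 20 * log10(V_max / V_min)
   = 20 * log10(2^9)
   = 20 * 9 * log10(2)
   = 54.19 dB

54.19 dB


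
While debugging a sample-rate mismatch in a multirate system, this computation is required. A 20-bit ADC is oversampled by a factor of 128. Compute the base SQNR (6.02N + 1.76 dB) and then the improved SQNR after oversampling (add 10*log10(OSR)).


Step 1 — baseline SQNR at Nyquist:
SQNR_base = 6.02*N + 1.76
          = 6.02*20 + 1.76
          = 122.16 dB

Step 2 — oversampling processing gain:
G = 10*log10(OSR) = 10*log10(128) = 21.07 dB

Step 3 — total:
SQNR_total = 122.16 + 21.07 = 143.23 dB

Base SQNR = 122.16 dB; oversampled SQNR = 143.23 dB


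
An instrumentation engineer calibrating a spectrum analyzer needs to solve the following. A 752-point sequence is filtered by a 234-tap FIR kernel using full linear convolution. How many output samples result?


Linear convolution output length:
L = N + M - 1
  = 752 + 234 - 1
  = 985 samples

985


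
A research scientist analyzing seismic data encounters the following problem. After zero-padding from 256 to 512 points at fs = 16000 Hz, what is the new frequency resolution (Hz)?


Frequency resolution after zero-padding:
N_padded = 256 * 2 = 512
df = fs / N_padded
   = 16000 / 512
   = 31.25 Hz

31.25 Hz


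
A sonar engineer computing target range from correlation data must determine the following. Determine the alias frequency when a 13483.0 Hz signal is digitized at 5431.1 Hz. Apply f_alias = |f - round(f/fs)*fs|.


Compute the nearest integer multiple of fs to the signal:
n = round(13483.0 / 5431.1) = 2
f_alias = |13483.0 - 2 * 5431.1|
        = |13483.0 - 10862.2|
        = 2620.8 Hz

2620.8


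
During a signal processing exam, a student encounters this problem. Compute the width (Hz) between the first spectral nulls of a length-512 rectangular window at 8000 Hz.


Main lobe width for a rectangular window:
Width = 2 * fs / N
      = 2 * 8000 / 512
      = 16000 / 512
      = 31.25 Hz

31.25 Hz


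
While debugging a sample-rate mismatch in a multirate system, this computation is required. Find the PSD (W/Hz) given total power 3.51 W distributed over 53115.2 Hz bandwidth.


Power spectral density:
PSD = P / BW
    = 3.51 / 53115.2
    = 6.608e-05 W/Hz

6.608e-05 W/Hz


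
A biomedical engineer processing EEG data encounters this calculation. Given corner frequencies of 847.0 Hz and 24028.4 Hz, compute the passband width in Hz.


Bandwidth is the difference of -3dB frequencies:
BW = f_high - f_low
   = 24028.4 - 847.0
   = 23181.4 Hz

23181.4 Hz


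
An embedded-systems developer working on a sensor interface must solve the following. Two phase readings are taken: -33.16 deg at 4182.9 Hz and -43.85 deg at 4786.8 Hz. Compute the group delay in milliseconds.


Group delay from phase difference:
tau = -d(phi)/d(omega)
d(phi) = -10.69 deg = -0.186576 rad
d(omega) = 2*pi*(4786.8 - 4182.9) = 3794.4156 rad/s
tau = -(-0.186576) / 3794.4156
    = 0.0492 ms

0.0492 ms


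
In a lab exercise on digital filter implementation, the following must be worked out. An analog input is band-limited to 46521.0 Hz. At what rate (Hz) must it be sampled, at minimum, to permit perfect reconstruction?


The Nyquist rate is twice the maximum frequency component.
fs_min = 2 * fmax
      = 2 * 46521.0
      = 93042.0 Hz

93042.0


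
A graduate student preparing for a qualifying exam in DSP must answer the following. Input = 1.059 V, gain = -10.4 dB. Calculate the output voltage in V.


Output voltage from dB gain:
V_out = V_in * 10^(gain_dB / 20)
      = 1.059 * 10^(-10.4 / 20)
      = 1.059 * 0.301995
      = 0.3198 V

0.3198 V


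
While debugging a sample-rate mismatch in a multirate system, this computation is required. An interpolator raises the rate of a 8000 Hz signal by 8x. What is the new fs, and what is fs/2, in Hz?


Step 1 — output sample rate after interpolation by L:
fs_out = L * fs_in = 8 * 8000 = 64000 Hz

Step 2 — Nyquist frequency of the output stream:
f_Nyq = fs_out / 2 = 64000 / 2 = 32000.0 Hz

fs_out = 64000 Hz; f_Nyquist = 32000.0 Hz


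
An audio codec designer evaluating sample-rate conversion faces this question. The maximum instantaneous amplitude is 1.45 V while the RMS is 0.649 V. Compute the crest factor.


Crest factor is the ratio of peak to RMS:
CF = V_peak / V_rms
   = 1.45 / 0.649
   = 2.2342

2.2342


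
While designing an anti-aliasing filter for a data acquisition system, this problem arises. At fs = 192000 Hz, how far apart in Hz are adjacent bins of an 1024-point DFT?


DFT frequency resolution:
df = fs / N
   = 192000 / 1024
   = 187.5 Hz

187.5 Hz


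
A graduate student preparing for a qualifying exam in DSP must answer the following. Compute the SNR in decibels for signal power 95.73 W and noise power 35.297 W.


SNR in decibels:
SNR = 10 * log10(Ps / Pn)
    = 10 * log10(95.73 / 35.297)
    = 10 * log10(2.7121)
    = 10 * 0.4333
    = 4.33 dB

4.33 dB


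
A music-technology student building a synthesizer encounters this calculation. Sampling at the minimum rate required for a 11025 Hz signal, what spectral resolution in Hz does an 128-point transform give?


Step 1 — Nyquist sampling rate:
fs = 2 * fmax = 2 * 11025 = 22050 Hz

Step 2 — DFT bin spacing:
df = fs / N = 22050 / 128 = 172.2656 Hz

172.2656 Hz


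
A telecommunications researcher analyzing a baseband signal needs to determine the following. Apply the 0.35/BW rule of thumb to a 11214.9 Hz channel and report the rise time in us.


Rise time from bandwidth relationship:
tr = 0.35 / BW
   = 0.35 / 11214.9
   = 3.120848157e-05 s
   = 31.2085 us

31.2085 us


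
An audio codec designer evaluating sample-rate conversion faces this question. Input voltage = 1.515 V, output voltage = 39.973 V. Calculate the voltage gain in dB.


Voltage gain in dB:
G = 20 * log10(Vout / Vin)
  = 20 * log10(39.973 / 1.515)
  = 20 * log10(26.384818)
  = 20 * 1.421354
  = 28.43 dB

28.43 dB


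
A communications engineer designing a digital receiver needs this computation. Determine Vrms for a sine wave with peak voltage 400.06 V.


RMS voltage for a sinusoidal waveform:
V_rms = V_peak / sqrt(2)
      = 400.06 / 1.414214
      = 282.885 V

282.885 V


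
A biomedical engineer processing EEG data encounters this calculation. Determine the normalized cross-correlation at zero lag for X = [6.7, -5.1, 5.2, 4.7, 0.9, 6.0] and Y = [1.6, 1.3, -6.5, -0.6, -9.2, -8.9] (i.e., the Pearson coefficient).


Pearson correlation coefficient (population):
r = cov(X,Y) / (std(X) * std(Y))
Mean X = 3.0667, Mean Y = -3.7167
Cov(X,Y) = -4.303889
Std(X) = 4.090911, Std(Y) = 4.615704
r = -0.2279

-0.2279


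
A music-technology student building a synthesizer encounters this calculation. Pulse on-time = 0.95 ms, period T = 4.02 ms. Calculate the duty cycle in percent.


Duty cycle as a percentage:
DC = (t_on / T) * 100
   = (0.95 / 4.02) * 100
   = 0.236318 * 100
   = 23.63 %

23.63 %


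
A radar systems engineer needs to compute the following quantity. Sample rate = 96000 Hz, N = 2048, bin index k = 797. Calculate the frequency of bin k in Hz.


Frequency of DFT bin k:
f_k = k * fs / N
    = 797 * 96000 / 2048
    = 76512000 / 2048
    = 37359.375 Hz

37359.375 Hz


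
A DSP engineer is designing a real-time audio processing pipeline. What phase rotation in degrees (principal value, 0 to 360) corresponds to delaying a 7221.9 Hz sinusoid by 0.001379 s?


Phase shift from frequency and time delay:
phi = 360 * f * t_delay
    = 360 * 7221.9 * 0.001379
    = 3585.24 degrees
    mod 360 = 345.24 degrees

345.24 degrees


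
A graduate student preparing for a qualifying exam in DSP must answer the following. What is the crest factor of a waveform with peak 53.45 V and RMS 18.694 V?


Crest factor is the ratio of peak to RMS:
CF = V_peak / V_rms
   = 53.45 / 18.694
   = 2.8592

2.8592


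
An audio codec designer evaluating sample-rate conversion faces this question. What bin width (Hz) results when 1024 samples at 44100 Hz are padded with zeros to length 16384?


Frequency resolution after zero-padding:
N_padded = 1024 * 16 = 16384
df = fs / N_padded
   = 44100 / 16384
   = 2.6917 Hz

2.6917 Hz


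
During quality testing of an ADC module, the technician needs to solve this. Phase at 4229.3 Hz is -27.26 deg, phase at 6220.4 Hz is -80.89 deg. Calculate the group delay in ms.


Group delay from phase difference:
tau = -d(phi)/d(omega)
d(phi) = -53.63 deg = -0.93602 rad
d(omega) = 2*pi*(6220.4 - 4229.3) = 12510.4503 rad/s
tau = -(-0.93602) / 12510.4503
    = 0.0748 ms

0.0748 ms


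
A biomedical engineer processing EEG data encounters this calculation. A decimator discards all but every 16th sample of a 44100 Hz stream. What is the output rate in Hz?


Decimation reduces the sample rate:
fs_out = fs_in / M
       = 44100 / 16
       = 2756.25 Hz

2756.25 Hz


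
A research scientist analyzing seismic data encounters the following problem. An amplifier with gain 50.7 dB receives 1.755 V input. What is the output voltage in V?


Output voltage from dB gain:
V_out = V_in * 10^(gain_dB / 20)
      = 1.755 * 10^(50.7 / 20)
      = 1.755 * 342.767787
      = 601.5575 V

601.5575 V


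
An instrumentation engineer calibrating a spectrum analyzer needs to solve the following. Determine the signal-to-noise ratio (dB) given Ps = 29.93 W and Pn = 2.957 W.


SNR in decibels:
SNR = 10 * log10(Ps / Pn)
    = 10 * log10(29.93 / 2.957)
    = 10 * log10(10.1217)
    = 10 * 1.0053
    = 10.05 dB

10.05 dB


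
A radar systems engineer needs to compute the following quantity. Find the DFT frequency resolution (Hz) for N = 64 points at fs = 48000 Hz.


DFT frequency resolution:
df = fs / N
   = 48000 / 64
   = 750.0 Hz

750.0 Hz


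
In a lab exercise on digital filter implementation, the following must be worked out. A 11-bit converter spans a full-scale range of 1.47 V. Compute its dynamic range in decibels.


Dynamic range from full-scale to LSB:
V_min = V_max / 2^bits = 1.47 / 2^11
DR = 20 * log10(V_max / V_min)
   = 20 * log10(2^11)
   = 20 * 11 * log10(2)
   = 66.23 dB

66.23 dB


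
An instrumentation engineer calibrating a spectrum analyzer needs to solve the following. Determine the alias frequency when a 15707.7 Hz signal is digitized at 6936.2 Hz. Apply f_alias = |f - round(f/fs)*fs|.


Compute the nearest integer multiple of fs to the signal:
n = round(15707.7 / 6936.2) = 2
f_alias = |15707.7 - 2 * 6936.2|
        = |15707.7 - 13872.4|
        = 1835.3 Hz

1835.3


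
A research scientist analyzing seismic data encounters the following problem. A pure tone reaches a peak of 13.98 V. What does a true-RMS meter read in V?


RMS voltage for a sinusoidal waveform:
V_rms = V_peak / sqrt(2)
      = 13.98 / 1.414214
      = 9.885 V

9.885 V


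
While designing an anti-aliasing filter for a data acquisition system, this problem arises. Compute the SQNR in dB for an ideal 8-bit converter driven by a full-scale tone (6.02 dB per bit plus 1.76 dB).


Theoretical SNR for a full-scale sinusoid:
SNR = 6.02 * N + 1.76
    = 6.02 * 8 + 1.76
    = 48.16 + 1.76
    = 49.92 dB

49.92 dB


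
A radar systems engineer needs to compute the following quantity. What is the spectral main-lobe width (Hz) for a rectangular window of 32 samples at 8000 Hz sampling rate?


Main lobe width for a rectangular window:
Width = 2 * fs / N
      = 2 * 8000 / 32
      = 16000 / 32
      = 500.0 Hz

500.0 Hz


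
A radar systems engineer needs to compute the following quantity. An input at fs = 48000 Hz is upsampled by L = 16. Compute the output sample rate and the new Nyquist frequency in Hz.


Step 1 — output sample rate after interpolation by L:
fs_out = L * fs_in = 16 * 48000 = 768000 Hz

Step 2 — Nyquist frequency of the output stream:
f_Nyq = fs_out / 2 = 768000 / 2 = 384000.0 Hz

fs_out = 768000 Hz; f_Nyquist = 384000.0 Hz


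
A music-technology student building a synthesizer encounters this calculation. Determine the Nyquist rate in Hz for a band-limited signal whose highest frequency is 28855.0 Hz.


The Nyquist rate is twice the maximum frequency component.
fs_min = 2 * fmax
      = 2 * 28855.0
      = 57710.0 Hz

57710.0


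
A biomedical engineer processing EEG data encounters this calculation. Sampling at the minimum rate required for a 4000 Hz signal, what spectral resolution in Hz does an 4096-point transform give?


Step 1 — Nyquist sampling rate:
fs = 2 * fmax = 2 * 4000 = 8000 Hz

Step 2 — DFT bin spacing:
df = fs / N = 8000 / 4096 = 1.9531 Hz

1.9531 Hz


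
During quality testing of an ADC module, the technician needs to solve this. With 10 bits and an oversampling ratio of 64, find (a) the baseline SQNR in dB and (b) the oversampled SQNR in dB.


Step 1 — baseline SQNR at Nyquist:
SQNR_base = 6.02*N + 1.76
          = 6.02*10 + 1.76
          = 61.96 dB

Step 2 — oversampling processing gain:
G = 10*log10(OSR) = 10*log10(64) = 18.06 dB

Step 3 — total:
SQNR_total = 61.96 + 18.06 = 80.02 dB

Base SQNR = 61.96 dB; oversampled SQNR = 80.02 dB


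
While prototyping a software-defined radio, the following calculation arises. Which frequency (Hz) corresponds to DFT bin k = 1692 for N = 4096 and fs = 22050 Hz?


Frequency of DFT bin k:
f_k = k * fs / N
    = 1692 * 22050 / 4096
    = 37308600 / 4096
    = 9108.545 Hz

9108.545 Hz


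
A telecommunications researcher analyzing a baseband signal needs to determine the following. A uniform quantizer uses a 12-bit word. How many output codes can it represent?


Number of quantization levels = 2^N
= 2^12
= 4096

4096


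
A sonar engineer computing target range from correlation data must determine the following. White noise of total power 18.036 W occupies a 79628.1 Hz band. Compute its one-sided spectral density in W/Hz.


Power spectral density:
PSD = P / BW
    = 18.036 / 79628.1
    = 0.0002265 W/Hz

0.0002265 W/Hz


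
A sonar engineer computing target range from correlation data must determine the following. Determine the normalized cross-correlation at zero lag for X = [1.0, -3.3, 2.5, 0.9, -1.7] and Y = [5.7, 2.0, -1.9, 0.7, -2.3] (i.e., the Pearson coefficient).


Pearson correlation coefficient (population):
r = cov(X,Y) / (std(X) * std(Y))
Mean X = -0.12, Mean Y = 0.84
Cov(X,Y) = -0.1212
Std(X) = 2.086528, Std(Y) = 2.910395
r = -0.02

-0.02


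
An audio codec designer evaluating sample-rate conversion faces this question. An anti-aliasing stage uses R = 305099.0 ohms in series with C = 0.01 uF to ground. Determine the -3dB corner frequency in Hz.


Cutoff frequency of a first-order RC filter:
fc = 1 / (2 * pi * R * C)
C = 0.01 uF = 1e-08 F
fc = 1 / (2 * pi * 305099.0 * 1e-08)
   = 1 / 0.019169935540352
   = 52.165016 Hz

52.165016 Hz


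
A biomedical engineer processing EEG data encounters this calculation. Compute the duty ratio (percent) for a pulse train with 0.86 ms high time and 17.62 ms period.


Duty cycle as a percentage:
DC = (t_on / T) * 100
   = (0.86 / 17.62) * 100
   = 0.048808 * 100
   = 4.88 %

4.88 %


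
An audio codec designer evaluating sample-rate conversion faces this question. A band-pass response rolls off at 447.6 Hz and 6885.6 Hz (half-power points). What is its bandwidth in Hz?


Bandwidth is the difference of -3dB frequencies:
BW = f_high - f_low
   = 6885.6 - 447.6
   = 6438.0 Hz

6438.0 Hz


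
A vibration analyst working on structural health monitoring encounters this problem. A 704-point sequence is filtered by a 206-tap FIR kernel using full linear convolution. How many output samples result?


Linear convolution output length:
L = N + M - 1
  = 704 + 206 - 1
  = 909 samples

909


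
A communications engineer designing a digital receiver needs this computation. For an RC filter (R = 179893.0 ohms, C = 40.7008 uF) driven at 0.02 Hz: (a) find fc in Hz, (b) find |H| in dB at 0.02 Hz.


Step 1 — cutoff frequency:
fc = 1 / (2*pi*R*C)
C = 40.7008 uF = 4.07008e-05 F
fc = 1 / (2*pi*179893.0*4.07008e-05)
   = 0.0217372 Hz

Step 2 — magnitude at f = 0.02 Hz:
|H(f)| = 1 / sqrt(1 + (f/fc)^2)
f/fc = 0.02 / 0.0217372 = 0.920082
|H| = 1 / sqrt(1 + 0.846551) = 0.7359009
|H|_dB = 20*log10(0.7359009) = -2.66 dB

fc = 0.0217372 Hz; |H(0.02 Hz)| = -2.66 dB
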